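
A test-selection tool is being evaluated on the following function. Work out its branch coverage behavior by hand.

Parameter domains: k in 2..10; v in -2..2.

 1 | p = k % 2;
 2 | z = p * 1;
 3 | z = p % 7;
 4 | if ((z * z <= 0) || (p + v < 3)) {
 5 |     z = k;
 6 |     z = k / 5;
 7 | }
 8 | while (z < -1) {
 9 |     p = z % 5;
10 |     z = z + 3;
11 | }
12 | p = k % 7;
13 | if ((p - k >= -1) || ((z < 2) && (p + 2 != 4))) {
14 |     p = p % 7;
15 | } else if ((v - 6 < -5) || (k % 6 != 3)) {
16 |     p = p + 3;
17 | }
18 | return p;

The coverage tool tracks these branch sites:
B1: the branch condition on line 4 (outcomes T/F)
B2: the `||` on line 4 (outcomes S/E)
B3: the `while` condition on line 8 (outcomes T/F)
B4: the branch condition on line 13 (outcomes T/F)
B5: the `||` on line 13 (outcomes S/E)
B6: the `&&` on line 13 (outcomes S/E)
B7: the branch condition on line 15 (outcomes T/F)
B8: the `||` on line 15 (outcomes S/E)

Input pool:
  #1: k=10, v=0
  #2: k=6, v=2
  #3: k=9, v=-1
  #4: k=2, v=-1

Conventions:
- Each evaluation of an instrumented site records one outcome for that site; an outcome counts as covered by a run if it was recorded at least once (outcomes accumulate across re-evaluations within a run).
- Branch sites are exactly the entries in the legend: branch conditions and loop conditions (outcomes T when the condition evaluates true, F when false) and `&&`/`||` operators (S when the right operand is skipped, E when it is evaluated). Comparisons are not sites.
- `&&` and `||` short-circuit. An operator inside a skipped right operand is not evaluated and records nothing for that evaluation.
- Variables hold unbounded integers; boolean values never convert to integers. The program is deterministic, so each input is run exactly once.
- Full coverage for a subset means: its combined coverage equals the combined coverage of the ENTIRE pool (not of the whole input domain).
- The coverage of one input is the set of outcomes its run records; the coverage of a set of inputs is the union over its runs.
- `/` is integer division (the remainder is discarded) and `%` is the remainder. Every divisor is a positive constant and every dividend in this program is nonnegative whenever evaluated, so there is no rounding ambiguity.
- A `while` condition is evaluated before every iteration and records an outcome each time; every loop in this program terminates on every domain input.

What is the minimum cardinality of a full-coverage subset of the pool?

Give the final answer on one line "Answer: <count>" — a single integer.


run #1 (k=10, v=0) runs B2->S, B1->T, B3->F, B5->E, B6->S, B4->F, B8->S, B7->T; records B1=T, B2=S, B3=F, B4=F, B5=E, B6=S, B7=T, B8=S
run #2 (k=6, v=2) runs B2->S, B1->T, B3->F, B5->S, B4->T; records B1=T, B2=S, B3=F, B4=T, B5=S
run #3 (k=9, v=-1) runs B2->E, B1->T, B3->F, B5->E, B6->E, B4->F, B8->S, B7->T; records B1=T, B2=E, B3=F, B4=F, B5=E, B6=E, B7=T, B8=S
run #4 (k=2, v=-1) runs B2->S, B1->T, B3->F, B5->S, B4->T; records B1=T, B2=S, B3=F, B4=T, B5=S
the full pool covers 12 outcomes: B1=T, B2=S, B2=E, B3=F, B4=T, B4=F, B5=S, B5=E, B6=S, B6=E, B7=T, B8=S
no size-1 subset reaches all 12 outcomes (best union: 8/12)
no size-2 subset reaches all 12 outcomes (best union: 11/12)
the canonical winner is {1, 2, 3}: size 3, full 12-outcome coverage, earliest index list among size-3 covers
Answer: 3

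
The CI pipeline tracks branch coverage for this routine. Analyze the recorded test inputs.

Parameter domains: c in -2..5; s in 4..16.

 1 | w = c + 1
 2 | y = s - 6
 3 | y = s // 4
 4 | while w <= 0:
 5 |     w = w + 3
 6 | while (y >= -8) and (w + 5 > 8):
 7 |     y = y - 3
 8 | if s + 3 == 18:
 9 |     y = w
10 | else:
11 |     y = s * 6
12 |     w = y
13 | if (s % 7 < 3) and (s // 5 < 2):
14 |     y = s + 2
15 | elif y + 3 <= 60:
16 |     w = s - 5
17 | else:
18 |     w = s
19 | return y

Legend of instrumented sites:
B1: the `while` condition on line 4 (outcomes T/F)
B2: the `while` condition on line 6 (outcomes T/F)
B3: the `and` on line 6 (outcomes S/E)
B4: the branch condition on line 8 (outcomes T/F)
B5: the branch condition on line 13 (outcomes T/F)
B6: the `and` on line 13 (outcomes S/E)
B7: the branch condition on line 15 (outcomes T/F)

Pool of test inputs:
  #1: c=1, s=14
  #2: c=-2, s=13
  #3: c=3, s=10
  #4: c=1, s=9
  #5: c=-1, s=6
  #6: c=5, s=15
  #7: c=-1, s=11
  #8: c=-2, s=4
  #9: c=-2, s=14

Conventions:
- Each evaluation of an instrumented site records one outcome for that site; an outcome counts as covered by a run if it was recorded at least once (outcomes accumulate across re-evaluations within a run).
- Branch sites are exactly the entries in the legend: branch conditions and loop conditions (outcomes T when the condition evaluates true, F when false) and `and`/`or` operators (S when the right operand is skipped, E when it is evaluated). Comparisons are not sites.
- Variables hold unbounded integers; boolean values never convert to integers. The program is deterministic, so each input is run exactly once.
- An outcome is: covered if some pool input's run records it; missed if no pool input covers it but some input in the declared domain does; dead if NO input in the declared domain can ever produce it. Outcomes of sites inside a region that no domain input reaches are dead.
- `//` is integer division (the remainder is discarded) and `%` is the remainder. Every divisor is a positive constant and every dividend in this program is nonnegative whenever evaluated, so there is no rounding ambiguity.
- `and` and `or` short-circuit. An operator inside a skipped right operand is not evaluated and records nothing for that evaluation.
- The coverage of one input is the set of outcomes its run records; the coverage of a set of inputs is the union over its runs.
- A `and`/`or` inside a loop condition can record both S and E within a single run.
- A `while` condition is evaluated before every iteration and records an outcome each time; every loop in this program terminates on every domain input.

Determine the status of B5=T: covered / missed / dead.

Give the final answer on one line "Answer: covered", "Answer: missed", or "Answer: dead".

B5=T is recorded by pool input(s) 4 -> covered

Answer: covered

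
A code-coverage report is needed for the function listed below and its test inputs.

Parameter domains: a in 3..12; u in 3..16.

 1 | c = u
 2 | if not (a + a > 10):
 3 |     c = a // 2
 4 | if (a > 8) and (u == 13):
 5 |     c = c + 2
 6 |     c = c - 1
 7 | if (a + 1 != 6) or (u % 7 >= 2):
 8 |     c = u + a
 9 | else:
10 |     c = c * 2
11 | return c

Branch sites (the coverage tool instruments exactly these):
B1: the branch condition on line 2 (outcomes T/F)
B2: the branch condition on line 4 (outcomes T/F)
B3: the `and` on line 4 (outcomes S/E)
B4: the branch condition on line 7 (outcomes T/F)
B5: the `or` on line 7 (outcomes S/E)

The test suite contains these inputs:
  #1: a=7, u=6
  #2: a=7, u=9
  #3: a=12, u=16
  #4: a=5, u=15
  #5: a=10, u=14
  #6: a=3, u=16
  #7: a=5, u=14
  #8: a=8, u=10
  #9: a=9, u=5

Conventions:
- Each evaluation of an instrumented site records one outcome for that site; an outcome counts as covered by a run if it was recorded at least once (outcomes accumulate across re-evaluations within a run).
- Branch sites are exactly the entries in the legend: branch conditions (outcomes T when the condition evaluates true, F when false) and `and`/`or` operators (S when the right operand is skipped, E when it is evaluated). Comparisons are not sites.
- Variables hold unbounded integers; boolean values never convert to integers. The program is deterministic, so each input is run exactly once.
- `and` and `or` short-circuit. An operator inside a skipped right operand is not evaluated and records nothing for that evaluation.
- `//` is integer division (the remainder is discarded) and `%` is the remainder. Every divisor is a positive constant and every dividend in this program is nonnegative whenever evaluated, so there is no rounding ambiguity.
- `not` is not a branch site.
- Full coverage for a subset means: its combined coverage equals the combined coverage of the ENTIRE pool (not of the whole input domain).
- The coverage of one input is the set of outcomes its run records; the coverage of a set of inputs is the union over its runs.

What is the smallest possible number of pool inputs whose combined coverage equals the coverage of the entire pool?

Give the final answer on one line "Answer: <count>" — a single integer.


test 1 (a=7, u=6) hits B1=F, B2=F, B3=S, B4=T, B5=S
test 2 (a=7, u=9) hits B1=F, B2=F, B3=S, B4=T, B5=S
test 3 (a=12, u=16) hits B1=F, B2=F, B3=E, B4=T, B5=S
test 4 (a=5, u=15) hits B1=T, B2=F, B3=S, B4=F, B5=E
test 5 (a=10, u=14) hits B1=F, B2=F, B3=E, B4=T, B5=S
test 6 (a=3, u=16) hits B1=T, B2=F, B3=S, B4=T, B5=S
test 7 (a=5, u=14) hits B1=T, B2=F, B3=S, B4=F, B5=E
test 8 (a=8, u=10) hits B1=F, B2=F, B3=S, B4=T, B5=S
test 9 (a=9, u=5) hits B1=F, B2=F, B3=E, B4=T, B5=S
together the pool reaches 9 outcomes: B1=T, B1=F, B2=F, B3=S, B3=E, B4=T, B4=F, B5=S, B5=E
every size-1 subset falls short of the 9 outcomes (best: 5/9)
at size 2, {3, 4} reaches all 9 outcomes; every lexicographically earlier size-2 subset fails
Answer: 2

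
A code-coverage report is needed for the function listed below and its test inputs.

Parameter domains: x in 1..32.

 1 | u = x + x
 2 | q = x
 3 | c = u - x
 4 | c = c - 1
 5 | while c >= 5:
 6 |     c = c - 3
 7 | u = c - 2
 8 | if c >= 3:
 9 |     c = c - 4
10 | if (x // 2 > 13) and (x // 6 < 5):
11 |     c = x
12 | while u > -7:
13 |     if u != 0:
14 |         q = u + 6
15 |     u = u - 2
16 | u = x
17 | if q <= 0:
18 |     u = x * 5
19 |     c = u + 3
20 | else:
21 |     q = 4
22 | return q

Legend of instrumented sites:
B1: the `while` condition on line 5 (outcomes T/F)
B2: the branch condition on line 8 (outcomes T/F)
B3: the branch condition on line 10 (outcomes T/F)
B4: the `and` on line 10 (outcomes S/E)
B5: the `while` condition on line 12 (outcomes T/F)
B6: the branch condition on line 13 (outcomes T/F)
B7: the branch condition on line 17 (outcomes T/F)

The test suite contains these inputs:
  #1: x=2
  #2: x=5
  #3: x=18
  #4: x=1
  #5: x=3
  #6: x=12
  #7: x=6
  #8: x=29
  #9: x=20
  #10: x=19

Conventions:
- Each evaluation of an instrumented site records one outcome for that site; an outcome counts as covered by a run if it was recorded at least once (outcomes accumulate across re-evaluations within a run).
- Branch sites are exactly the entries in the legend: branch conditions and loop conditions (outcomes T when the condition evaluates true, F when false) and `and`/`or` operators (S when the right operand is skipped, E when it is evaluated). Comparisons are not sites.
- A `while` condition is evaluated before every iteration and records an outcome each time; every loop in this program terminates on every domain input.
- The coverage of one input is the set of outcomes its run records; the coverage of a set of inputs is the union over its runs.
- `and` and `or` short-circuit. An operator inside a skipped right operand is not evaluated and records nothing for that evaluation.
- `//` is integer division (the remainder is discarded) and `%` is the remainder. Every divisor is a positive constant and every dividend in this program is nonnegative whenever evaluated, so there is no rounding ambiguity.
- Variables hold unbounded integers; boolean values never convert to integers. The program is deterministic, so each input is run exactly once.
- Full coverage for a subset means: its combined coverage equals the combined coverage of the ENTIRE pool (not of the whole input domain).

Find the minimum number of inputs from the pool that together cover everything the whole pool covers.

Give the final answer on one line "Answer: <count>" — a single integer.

run #1 (x=2) runs B1->F, B2->F, B4->S, B3->F, B5->T, B6->T, B5->T, B6->T, B5->T, B6->T, B5->F, B7->F; records B1=F, B2=F, B3=F, B4=S, B5=T, B5=F, B6=T, B7=F
run #2 (x=5) runs B1->F, B2->T, B4->S, B3->F, B5->T, B6->T, B5->T, B6->F, B5->T, B6->T, B5->T, B6->T, B5->T, B6->T, ...; records B1=F, B2=T, B3=F, B4=S, B5=T, B5=F, B6=T, B6=F, B7=T
run #3 (x=18) runs B1->T, B1->T, B1->T, B1->T, B1->T, B1->F, B2->F, B4->S, B3->F, B5->T, B6->F, B5->T, B6->T, B5->T, ...; records B1=T, B1=F, B2=F, B3=F, B4=S, B5=T, B5=F, B6=T, B6=F, B7=T
run #4 (x=1) runs B1->F, B2->F, B4->S, B3->F, B5->T, B6->T, B5->T, B6->T, B5->T, B6->T, B5->F, B7->T; records B1=F, B2=F, B3=F, B4=S, B5=T, B5=F, B6=T, B7=T
run #5 (x=3) runs B1->F, B2->F, B4->S, B3->F, B5->T, B6->F, B5->T, B6->T, B5->T, B6->T, B5->T, B6->T, B5->F, B7->T; records B1=F, B2=F, B3=F, B4=S, B5=T, B5=F, B6=T, B6=F, B7=T
run #6 (x=12) runs B1->T, B1->T, B1->T, B1->F, B2->F, B4->S, B3->F, B5->T, B6->F, B5->T, B6->T, B5->T, B6->T, B5->T, ...; records B1=T, B1=F, B2=F, B3=F, B4=S, B5=T, B5=F, B6=T, B6=F, B7=T
run #7 (x=6) runs B1->T, B1->F, B2->F, B4->S, B3->F, B5->T, B6->F, B5->T, B6->T, B5->T, B6->T, B5->T, B6->T, B5->F, ...; records B1=T, B1=F, B2=F, B3=F, B4=S, B5=T, B5=F, B6=T, B6=F, B7=T
run #8 (x=29) runs B1->T, B1->T, B1->T, B1->T, B1->T, B1->T, B1->T, B1->T, B1->F, B2->T, B4->E, B3->T, B5->T, B6->T, ...; records B1=T, B1=F, B2=T, B3=T, B4=E, B5=T, B5=F, B6=T, B6=F, B7=T
run #9 (x=20) runs B1->T, B1->T, B1->T, B1->T, B1->T, B1->F, B2->T, B4->S, B3->F, B5->T, B6->T, B5->T, B6->F, B5->T, ...; records B1=T, B1=F, B2=T, B3=F, B4=S, B5=T, B5=F, B6=T, B6=F, B7=T
run #10 (x=19) runs B1->T, B1->T, B1->T, B1->T, B1->T, B1->F, B2->T, B4->S, B3->F, B5->T, B6->T, B5->T, B6->T, B5->T, ...; records B1=T, B1=F, B2=T, B3=F, B4=S, B5=T, B5=F, B6=T, B7=F
pool-wide coverage (14 outcomes): B1=T, B1=F, B2=T, B2=F, B3=T, B3=F, B4=S, B4=E, B5=T, B5=F, B6=T, B6=F, B7=T, B7=F
no size-1 subset reaches all 14 outcomes (best union: 10/14)
size 2: inputs {1, 8} cover all 14 outcomes, and no lexicographically smaller subset of this size does

Answer: 2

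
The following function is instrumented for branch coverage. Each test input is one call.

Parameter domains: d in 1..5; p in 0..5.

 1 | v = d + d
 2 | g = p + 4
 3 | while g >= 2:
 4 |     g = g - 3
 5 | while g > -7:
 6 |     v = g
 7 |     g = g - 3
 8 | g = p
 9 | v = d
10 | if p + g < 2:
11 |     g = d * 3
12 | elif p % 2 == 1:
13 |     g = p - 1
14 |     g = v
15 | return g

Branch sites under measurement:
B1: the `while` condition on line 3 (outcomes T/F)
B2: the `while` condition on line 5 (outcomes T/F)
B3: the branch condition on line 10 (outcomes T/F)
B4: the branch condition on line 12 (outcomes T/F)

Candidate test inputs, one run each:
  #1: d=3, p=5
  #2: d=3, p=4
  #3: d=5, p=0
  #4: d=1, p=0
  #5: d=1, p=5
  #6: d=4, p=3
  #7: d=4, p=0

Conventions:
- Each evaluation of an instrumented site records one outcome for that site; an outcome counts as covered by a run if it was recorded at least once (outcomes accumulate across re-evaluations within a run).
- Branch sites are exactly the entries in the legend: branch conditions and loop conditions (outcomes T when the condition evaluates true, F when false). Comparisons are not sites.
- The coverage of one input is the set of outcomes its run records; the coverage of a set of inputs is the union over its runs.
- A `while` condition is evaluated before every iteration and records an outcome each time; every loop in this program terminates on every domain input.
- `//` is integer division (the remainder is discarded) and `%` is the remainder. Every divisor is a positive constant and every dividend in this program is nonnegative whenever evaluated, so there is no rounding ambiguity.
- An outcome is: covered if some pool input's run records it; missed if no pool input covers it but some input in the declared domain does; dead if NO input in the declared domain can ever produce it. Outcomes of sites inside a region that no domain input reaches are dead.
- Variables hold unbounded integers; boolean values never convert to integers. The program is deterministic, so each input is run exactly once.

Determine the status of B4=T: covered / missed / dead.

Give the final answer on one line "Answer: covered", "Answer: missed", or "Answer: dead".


B4=T is recorded by pool input(s) 1, 5, 6 -> covered
Answer: covered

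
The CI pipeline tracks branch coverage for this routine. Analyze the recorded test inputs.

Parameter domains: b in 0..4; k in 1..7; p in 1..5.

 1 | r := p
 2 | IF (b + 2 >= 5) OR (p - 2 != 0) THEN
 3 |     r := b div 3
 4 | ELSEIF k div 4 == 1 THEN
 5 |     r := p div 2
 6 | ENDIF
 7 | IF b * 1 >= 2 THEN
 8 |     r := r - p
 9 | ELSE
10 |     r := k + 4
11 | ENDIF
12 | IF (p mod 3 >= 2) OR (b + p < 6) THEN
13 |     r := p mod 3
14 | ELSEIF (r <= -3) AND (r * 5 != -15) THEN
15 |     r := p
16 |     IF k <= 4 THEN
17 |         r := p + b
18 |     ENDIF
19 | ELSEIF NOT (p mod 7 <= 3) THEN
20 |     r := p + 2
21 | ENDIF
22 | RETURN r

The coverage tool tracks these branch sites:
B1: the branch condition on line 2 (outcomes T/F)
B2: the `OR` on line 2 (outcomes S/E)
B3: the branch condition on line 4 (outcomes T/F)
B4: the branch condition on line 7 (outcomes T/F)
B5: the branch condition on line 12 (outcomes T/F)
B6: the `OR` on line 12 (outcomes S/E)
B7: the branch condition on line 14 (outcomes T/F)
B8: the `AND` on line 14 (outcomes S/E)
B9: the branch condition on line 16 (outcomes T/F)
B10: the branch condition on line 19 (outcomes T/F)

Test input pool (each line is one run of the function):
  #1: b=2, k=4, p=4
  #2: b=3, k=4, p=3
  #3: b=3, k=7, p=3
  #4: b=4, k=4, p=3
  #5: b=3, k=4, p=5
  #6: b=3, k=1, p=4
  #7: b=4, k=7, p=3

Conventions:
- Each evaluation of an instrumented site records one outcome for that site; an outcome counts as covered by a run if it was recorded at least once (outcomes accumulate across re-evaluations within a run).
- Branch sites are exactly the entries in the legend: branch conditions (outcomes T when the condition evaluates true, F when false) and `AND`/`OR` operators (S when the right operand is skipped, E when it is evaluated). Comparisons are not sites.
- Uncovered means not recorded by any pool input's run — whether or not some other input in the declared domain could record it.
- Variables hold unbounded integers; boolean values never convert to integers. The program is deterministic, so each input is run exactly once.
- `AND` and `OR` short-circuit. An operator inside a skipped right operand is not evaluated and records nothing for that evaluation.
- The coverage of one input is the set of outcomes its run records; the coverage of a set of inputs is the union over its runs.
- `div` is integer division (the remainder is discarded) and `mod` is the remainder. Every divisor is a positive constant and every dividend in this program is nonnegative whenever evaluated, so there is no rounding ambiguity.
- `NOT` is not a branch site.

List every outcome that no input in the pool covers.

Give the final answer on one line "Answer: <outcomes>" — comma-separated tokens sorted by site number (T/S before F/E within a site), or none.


input #1 (b=2, k=4, p=4): events B2->E, B1->T, B4->T, B6->E, B5->F, B8->E, B7->T, B9->T; covers B1=T, B2=E, B4=T, B5=F, B6=E, B7=T, B8=E, B9=T
input #2 (b=3, k=4, p=3): events B2->S, B1->T, B4->T, B6->E, B5->F, B8->S, B7->F, B10->F; covers B1=T, B2=S, B4=T, B5=F, B6=E, B7=F, B8=S, B10=F
input #3 (b=3, k=7, p=3): events B2->S, B1->T, B4->T, B6->E, B5->F, B8->S, B7->F, B10->F; covers B1=T, B2=S, B4=T, B5=F, B6=E, B7=F, B8=S, B10=F
input #4 (b=4, k=4, p=3): events B2->S, B1->T, B4->T, B6->E, B5->F, B8->S, B7->F, B10->F; covers B1=T, B2=S, B4=T, B5=F, B6=E, B7=F, B8=S, B10=F
input #5 (b=3, k=4, p=5): events B2->S, B1->T, B4->T, B6->S, B5->T; covers B1=T, B2=S, B4=T, B5=T, B6=S
input #6 (b=3, k=1, p=4): events B2->S, B1->T, B4->T, B6->E, B5->F, B8->E, B7->F, B10->T; covers B1=T, B2=S, B4=T, B5=F, B6=E, B7=F, B8=E, B10=T
input #7 (b=4, k=7, p=3): events B2->S, B1->T, B4->T, B6->E, B5->F, B8->S, B7->F, B10->F; covers B1=T, B2=S, B4=T, B5=F, B6=E, B7=F, B8=S, B10=F
union over the pool: B1=T, B2=S, B2=E, B4=T, B5=T, B5=F, B6=S, B6=E, B7=T, B7=F, B8=S, B8=E, B9=T, B10=T, B10=F
uncovered (5 of 20): B1=F, B3=T, B3=F, B4=F, B9=F
Answer: B1=F, B3=T, B3=F, B4=F, B9=F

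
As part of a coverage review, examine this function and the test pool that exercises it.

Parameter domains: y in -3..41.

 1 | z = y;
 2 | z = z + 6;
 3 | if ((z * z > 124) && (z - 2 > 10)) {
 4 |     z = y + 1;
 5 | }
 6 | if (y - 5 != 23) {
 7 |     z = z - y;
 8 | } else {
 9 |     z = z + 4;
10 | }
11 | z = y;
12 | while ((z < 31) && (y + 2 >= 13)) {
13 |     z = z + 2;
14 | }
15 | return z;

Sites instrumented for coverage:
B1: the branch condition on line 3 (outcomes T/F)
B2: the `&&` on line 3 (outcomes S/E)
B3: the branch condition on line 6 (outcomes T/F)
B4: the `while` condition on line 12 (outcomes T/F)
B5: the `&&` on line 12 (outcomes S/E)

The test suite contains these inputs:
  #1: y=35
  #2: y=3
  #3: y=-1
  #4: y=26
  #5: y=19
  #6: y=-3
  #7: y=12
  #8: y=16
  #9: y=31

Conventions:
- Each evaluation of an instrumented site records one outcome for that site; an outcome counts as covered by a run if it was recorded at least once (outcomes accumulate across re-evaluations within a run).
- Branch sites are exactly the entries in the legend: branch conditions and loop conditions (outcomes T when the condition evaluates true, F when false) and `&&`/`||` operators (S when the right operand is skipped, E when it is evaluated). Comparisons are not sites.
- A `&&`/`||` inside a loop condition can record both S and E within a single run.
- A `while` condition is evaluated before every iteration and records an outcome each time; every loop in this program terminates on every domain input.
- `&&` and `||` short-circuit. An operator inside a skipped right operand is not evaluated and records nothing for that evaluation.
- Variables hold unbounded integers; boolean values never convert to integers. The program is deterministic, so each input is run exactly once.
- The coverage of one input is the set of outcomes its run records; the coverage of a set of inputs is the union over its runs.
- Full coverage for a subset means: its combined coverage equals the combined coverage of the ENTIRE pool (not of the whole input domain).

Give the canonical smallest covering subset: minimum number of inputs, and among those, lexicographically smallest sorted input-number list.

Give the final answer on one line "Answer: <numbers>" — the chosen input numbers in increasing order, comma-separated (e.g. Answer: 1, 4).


#1 (y=35) -> covered: B1=T, B2=E, B3=T, B4=F, B5=S
#2 (y=3) -> covered: B1=F, B2=S, B3=T, B4=F, B5=E
#3 (y=-1) -> covered: B1=F, B2=S, B3=T, B4=F, B5=E
#4 (y=26) -> covered: B1=T, B2=E, B3=T, B4=T, B4=F, B5=S, B5=E
#5 (y=19) -> covered: B1=T, B2=E, B3=T, B4=T, B4=F, B5=S, B5=E
#6 (y=-3) -> covered: B1=F, B2=S, B3=T, B4=F, B5=E
#7 (y=12) -> covered: B1=T, B2=E, B3=T, B4=T, B4=F, B5=S, B5=E
#8 (y=16) -> covered: B1=T, B2=E, B3=T, B4=T, B4=F, B5=S, B5=E
#9 (y=31) -> covered: B1=T, B2=E, B3=T, B4=F, B5=S
pool-wide coverage (9 outcomes): B1=T, B1=F, B2=S, B2=E, B3=T, B4=T, B4=F, B5=S, B5=E
every size-1 subset falls short of the 9 outcomes (best: 7/9)
inputs {2, 4} (size 2) cover everything; no size-2 subset with a lexicographically smaller index list covers all 9
Answer: 2, 4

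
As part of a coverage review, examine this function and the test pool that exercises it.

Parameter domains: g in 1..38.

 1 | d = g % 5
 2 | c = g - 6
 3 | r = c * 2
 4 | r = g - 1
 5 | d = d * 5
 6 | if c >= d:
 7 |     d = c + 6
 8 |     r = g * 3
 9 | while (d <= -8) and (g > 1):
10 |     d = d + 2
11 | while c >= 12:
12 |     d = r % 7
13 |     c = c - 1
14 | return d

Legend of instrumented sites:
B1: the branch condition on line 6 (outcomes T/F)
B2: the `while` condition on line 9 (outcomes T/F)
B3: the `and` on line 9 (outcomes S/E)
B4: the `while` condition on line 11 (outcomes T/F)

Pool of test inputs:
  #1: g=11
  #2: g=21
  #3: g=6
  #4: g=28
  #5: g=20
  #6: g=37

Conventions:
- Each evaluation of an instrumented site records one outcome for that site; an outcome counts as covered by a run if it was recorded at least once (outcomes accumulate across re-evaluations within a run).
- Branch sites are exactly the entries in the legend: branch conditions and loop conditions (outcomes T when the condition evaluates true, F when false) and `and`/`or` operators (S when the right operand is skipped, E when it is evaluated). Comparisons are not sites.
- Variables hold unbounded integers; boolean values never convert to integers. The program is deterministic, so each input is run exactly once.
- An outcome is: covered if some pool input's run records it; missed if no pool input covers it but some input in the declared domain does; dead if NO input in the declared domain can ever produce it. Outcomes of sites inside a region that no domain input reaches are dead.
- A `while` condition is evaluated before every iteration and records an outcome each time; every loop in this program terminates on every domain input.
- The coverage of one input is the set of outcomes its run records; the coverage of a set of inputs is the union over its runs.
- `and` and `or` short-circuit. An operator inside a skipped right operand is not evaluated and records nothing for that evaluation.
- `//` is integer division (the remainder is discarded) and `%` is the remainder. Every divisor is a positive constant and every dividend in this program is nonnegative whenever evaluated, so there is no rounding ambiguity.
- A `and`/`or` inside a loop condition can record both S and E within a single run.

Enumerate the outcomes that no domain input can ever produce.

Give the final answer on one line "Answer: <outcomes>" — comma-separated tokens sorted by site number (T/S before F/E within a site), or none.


checking every outcome against all 38 domain inputs:
  B2=T: never recorded by any domain input -> dead
  B3=E: never recorded by any domain input -> dead
  reachable outcomes have witnesses, e.g. B1=T (e.g. g=10), B1=F (e.g. g=1), B2=F (e.g. g=1), B3=S (e.g. g=1)
Answer: B2=T, B3=E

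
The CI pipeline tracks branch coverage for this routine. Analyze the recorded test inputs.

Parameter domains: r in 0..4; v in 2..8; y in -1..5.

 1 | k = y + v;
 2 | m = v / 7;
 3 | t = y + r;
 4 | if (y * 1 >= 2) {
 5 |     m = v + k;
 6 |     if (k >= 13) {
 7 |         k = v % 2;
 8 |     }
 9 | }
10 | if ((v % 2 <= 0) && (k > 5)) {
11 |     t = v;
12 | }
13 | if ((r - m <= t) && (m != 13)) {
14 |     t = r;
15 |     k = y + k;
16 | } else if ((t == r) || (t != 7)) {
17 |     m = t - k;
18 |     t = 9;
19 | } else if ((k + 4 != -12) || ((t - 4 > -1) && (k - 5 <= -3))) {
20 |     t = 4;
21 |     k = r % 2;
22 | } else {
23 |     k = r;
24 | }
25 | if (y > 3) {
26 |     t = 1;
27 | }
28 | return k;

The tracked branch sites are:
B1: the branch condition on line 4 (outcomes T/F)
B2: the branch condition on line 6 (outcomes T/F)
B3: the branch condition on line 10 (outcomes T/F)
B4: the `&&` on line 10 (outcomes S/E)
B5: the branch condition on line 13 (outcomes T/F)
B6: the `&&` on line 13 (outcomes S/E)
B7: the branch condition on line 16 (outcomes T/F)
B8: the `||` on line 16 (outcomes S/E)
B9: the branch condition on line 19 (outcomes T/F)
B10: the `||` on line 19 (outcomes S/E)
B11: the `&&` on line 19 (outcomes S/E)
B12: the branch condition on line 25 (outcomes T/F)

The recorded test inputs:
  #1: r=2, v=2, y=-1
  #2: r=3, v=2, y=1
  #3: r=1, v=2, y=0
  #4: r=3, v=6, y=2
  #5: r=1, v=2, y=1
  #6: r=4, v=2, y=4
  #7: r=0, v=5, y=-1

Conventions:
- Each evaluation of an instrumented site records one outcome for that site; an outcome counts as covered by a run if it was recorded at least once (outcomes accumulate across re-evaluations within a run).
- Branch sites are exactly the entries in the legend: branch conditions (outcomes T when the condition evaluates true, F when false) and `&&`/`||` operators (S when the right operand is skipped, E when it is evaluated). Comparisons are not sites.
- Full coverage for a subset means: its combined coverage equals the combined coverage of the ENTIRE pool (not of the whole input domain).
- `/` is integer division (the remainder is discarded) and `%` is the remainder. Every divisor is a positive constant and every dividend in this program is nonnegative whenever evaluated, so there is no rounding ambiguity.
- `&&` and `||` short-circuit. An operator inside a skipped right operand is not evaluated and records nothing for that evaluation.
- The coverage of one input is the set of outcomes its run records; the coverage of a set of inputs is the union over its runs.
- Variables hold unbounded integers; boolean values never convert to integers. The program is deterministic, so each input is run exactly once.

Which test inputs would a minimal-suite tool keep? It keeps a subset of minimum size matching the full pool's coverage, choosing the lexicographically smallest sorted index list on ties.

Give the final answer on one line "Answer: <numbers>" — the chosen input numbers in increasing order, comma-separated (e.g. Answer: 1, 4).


input #1, r=2, v=2, y=-1: events B1->F, B4->E, B3->F, B6->S, B5->F, B8->E, B7->T, B12->F; outcomes B1=F, B3=F, B4=E, B5=F, B6=S, B7=T, B8=E, B12=F
input #2, r=3, v=2, y=1: events B1->F, B4->E, B3->F, B6->E, B5->T, B12->F; outcomes B1=F, B3=F, B4=E, B5=T, B6=E, B12=F
input #3, r=1, v=2, y=0: events B1->F, B4->E, B3->F, B6->E, B5->T, B12->F; outcomes B1=F, B3=F, B4=E, B5=T, B6=E, B12=F
input #4, r=3, v=6, y=2: events B1->T, B2->F, B4->E, B3->T, B6->E, B5->T, B12->F; outcomes B1=T, B2=F, B3=T, B4=E, B5=T, B6=E, B12=F
input #5, r=1, v=2, y=1: events B1->F, B4->E, B3->F, B6->E, B5->T, B12->F; outcomes B1=F, B3=F, B4=E, B5=T, B6=E, B12=F
input #6, r=4, v=2, y=4: events B1->T, B2->F, B4->E, B3->T, B6->E, B5->T, B12->T; outcomes B1=T, B2=F, B3=T, B4=E, B5=T, B6=E, B12=T
input #7, r=0, v=5, y=-1: events B1->F, B4->S, B3->F, B6->S, B5->F, B8->E, B7->T, B12->F; outcomes B1=F, B3=F, B4=S, B5=F, B6=S, B7=T, B8=E, B12=F
union over all inputs: B1=T, B1=F, B2=F, B3=T, B3=F, B4=S, B4=E, B5=T, B5=F, B6=S, B6=E, B7=T, B8=E, B12=T, B12=F (15 outcomes)
every size-1 subset falls short of the 15 outcomes (best: 8/15)
inputs {6, 7} (size 2) cover everything; no size-2 subset with a lexicographically smaller index list covers all 15
Answer: 6, 7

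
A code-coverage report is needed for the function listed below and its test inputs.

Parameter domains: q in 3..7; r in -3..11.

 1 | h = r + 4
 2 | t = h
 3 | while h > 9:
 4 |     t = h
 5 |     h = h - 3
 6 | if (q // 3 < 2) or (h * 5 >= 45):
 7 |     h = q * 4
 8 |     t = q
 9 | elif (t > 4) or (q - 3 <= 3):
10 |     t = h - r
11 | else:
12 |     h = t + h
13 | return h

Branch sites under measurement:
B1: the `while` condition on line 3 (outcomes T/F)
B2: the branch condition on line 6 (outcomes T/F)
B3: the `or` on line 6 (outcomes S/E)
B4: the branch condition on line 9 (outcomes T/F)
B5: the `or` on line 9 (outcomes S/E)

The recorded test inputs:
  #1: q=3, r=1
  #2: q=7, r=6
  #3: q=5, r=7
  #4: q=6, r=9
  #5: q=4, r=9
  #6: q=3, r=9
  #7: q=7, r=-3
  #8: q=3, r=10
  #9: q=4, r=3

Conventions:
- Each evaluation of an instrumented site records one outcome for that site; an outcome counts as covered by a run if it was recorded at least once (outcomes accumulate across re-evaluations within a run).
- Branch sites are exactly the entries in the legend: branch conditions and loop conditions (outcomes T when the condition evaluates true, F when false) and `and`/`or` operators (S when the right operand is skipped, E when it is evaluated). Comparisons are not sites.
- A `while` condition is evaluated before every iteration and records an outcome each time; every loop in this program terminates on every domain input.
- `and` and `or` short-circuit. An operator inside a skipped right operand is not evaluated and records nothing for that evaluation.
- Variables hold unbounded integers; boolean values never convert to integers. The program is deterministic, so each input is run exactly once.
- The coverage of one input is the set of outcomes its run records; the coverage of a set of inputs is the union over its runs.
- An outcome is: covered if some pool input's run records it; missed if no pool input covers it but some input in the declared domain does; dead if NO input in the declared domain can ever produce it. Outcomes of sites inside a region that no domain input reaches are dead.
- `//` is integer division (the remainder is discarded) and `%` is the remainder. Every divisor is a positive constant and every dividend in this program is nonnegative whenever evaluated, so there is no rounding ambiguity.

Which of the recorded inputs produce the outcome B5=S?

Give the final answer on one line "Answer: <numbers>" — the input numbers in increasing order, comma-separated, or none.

input #1 (q=3, r=1): misses B5=S
input #2 (q=7, r=6): covers B5=S
input #3 (q=5, r=7): misses B5=S
input #4 (q=6, r=9): covers B5=S
input #5 (q=4, r=9): misses B5=S
input #6 (q=3, r=9): misses B5=S
input #7 (q=7, r=-3): misses B5=S
input #8 (q=3, r=10): misses B5=S
input #9 (q=4, r=3): misses B5=S

Answer: 2, 4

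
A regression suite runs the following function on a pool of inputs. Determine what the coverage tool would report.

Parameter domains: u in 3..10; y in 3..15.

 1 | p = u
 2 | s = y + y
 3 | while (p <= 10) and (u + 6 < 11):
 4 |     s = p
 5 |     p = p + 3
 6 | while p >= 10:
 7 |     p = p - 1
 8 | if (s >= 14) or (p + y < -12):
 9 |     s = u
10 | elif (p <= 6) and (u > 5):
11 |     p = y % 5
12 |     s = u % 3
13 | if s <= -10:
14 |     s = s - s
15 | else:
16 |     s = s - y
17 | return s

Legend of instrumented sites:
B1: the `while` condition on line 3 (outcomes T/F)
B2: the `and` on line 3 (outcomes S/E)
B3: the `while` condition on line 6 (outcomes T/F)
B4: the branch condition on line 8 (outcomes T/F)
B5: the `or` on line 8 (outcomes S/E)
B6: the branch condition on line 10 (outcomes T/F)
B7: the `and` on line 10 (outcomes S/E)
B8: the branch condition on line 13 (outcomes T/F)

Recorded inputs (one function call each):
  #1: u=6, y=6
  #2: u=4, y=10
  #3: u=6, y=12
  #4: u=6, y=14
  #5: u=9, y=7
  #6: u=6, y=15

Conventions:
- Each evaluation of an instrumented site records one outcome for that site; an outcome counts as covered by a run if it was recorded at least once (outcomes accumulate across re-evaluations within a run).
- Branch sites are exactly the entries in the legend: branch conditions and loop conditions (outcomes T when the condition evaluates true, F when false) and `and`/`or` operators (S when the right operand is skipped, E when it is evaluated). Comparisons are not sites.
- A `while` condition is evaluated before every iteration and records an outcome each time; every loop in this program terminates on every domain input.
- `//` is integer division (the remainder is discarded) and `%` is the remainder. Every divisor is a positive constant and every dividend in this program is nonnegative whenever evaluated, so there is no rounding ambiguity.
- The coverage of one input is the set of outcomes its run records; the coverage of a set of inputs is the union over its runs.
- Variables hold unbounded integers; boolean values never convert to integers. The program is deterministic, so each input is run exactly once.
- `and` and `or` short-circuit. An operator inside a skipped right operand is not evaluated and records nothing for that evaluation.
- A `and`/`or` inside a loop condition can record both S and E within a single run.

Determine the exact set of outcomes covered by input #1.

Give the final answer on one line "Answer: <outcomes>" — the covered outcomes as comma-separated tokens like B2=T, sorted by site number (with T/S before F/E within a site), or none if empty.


Event log for input #1 (u=6, y=6):
  B2->E, B1->F, B3->F, B5->E, B4->F, B7->E, B6->T, B8->F
deduplicating events, the covered set is: B1=F, B2=E, B3=F, B4=F, B5=E, B6=T, B7=E, B8=F
Answer: B1=F, B2=E, B3=F, B4=F, B5=E, B6=T, B7=E, B8=F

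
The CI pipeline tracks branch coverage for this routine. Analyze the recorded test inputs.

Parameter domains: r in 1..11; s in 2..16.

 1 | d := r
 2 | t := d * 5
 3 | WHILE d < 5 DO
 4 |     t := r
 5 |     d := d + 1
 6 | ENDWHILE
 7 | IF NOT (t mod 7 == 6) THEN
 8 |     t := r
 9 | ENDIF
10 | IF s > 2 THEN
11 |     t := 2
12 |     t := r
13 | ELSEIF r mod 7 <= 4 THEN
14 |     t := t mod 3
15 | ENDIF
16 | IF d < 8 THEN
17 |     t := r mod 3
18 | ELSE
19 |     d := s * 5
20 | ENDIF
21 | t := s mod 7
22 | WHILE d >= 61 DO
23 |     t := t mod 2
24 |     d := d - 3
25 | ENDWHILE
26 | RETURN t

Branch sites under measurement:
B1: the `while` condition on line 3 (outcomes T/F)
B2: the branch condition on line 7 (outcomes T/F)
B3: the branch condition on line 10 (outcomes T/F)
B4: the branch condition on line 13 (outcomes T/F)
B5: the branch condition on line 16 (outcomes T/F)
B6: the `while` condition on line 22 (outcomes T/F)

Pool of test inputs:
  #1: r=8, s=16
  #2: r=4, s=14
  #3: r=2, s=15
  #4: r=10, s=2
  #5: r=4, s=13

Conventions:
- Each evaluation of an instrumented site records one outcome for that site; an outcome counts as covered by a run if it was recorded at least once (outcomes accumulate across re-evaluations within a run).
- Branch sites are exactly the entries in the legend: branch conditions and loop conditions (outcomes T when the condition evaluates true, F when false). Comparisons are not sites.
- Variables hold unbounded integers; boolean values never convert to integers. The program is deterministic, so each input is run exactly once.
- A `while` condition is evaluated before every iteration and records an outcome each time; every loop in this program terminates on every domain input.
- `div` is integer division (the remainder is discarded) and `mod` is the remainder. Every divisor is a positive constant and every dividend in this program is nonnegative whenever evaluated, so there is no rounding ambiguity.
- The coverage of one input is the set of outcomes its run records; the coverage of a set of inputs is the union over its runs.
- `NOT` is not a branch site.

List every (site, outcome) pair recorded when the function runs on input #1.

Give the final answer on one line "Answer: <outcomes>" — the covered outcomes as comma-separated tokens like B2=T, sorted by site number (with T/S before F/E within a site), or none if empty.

Event log for input #1 (r=8, s=16):
  B1->F, B2->T, B3->T, B5->F, B6->T, B6->T, B6->T, B6->T, B6->T, B6->T
  B6->T, B6->F
collecting distinct outcomes: B1=F, B2=T, B3=T, B5=F, B6=T, B6=F

Answer: B1=F, B2=T, B3=T, B5=F, B6=T, B6=F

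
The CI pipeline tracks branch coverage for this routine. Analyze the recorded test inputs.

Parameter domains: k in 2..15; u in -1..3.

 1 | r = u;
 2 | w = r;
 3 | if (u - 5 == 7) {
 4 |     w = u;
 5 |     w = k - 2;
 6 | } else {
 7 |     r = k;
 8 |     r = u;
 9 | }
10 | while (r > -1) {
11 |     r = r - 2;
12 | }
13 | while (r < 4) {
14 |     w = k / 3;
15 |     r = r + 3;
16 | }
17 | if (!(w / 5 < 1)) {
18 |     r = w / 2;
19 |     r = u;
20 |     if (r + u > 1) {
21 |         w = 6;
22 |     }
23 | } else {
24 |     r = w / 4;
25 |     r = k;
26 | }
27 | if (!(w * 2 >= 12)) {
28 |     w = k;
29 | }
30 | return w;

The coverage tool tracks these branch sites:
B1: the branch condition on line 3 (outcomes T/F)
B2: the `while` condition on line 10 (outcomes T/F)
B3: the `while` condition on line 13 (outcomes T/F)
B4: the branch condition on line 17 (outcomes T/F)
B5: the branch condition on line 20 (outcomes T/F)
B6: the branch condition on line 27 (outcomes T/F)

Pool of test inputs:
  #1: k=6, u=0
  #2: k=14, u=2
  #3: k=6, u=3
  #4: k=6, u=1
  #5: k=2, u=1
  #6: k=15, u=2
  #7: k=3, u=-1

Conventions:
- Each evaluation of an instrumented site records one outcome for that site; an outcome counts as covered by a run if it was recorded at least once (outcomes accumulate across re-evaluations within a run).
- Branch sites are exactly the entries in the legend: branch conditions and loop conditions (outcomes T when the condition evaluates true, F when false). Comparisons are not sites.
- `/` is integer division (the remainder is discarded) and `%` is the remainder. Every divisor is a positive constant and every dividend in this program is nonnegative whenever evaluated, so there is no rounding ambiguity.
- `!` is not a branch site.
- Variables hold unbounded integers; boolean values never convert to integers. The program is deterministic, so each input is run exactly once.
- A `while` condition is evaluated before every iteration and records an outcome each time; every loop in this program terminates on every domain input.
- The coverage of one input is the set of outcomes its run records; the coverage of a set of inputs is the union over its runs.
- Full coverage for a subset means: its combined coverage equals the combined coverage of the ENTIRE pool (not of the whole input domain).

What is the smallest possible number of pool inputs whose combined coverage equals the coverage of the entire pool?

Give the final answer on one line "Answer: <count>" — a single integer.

run #1 (k=6, u=0) records B1=F, B2=T, B2=F, B3=T, B3=F, B4=F, B6=T
run #2 (k=14, u=2) records B1=F, B2=T, B2=F, B3=T, B3=F, B4=F, B6=T
run #3 (k=6, u=3) records B1=F, B2=T, B2=F, B3=T, B3=F, B4=F, B6=T
run #4 (k=6, u=1) records B1=F, B2=T, B2=F, B3=T, B3=F, B4=F, B6=T
run #5 (k=2, u=1) records B1=F, B2=T, B2=F, B3=T, B3=F, B4=F, B6=T
run #6 (k=15, u=2) records B1=F, B2=T, B2=F, B3=T, B3=F, B4=T, B5=T, B6=F
run #7 (k=3, u=-1) records B1=F, B2=F, B3=T, B3=F, B4=F, B6=T
pool-wide coverage (10 outcomes): B1=F, B2=T, B2=F, B3=T, B3=F, B4=T, B4=F, B5=T, B6=T, B6=F
every size-1 subset falls short of the 10 outcomes (best: 8/10)
the canonical winner is {1, 6}: size 2, full 10-outcome coverage, earliest index list among size-2 covers

Answer: 2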